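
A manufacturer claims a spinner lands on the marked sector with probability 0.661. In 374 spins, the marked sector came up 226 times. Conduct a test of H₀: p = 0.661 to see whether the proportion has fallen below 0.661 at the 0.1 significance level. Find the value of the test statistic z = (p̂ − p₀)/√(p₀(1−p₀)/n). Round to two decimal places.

z = -2.32

p̂ = 226/374 ≈ 0.60428.
Under H₀, SE = √(0.661·0.339/374) = √(0.000599142) = 0.02448.
z = (0.60428 − 0.661)/0.02448 = -0.05672/0.02448 = -2.32.
p-value = P(Z < -2.317) ≈ 0.0102, so at α = 0.1 we reject H₀.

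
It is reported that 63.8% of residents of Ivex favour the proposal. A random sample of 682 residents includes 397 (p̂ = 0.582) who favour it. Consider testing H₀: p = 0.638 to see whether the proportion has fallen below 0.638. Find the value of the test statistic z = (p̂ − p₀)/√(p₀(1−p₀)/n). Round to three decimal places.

z = -3.037

p̂ = 397/682 = 0.582111.
SE = √(p₀(1−p₀)/n) = √(0.23096/682) = 0.018402.
z = (0.582111 − 0.638)/0.018402 = -0.055889/0.018402 = -3.037.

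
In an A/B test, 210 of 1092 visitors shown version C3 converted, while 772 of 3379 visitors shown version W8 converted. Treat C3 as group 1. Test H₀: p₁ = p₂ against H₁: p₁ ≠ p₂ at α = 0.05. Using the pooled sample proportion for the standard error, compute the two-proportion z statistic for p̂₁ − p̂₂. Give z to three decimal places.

z = -2.509

p̂₁ = 210/1092 ≈ 0.19231, p̂₂ = 772/3379 ≈ 0.22847.
Pooled p̂ = (210+772)/(1092+3379) = 982/4471 = 0.21964.
SE = √(0.171397 × 0.0012117) = 0.01441.
z = (0.19231 − 0.22847)/0.01441 = -0.03616/0.01441 = -2.509.
p-value = 2·P(Z > 2.509) ≈ 0.0121, so at α = 0.05 we reject H₀.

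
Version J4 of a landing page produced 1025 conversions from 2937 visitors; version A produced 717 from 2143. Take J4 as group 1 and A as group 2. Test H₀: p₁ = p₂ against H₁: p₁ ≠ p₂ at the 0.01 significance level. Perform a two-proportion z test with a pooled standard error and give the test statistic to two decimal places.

z = 1.07

p̂₁ = 1025/2937 ≈ 0.3490, p̂₂ = 717/2143 ≈ 0.3346.
Pooled p̂ = (1025+717)/(2937+2143) = 1742/5080 = 0.3429.
SE = √(p̂(1−p̂)(1/n₁+1/n₂)) = √(0.3429·0.6571·0.000807119) = √(0.000181863) = 0.0135.
z = (0.3490 − 0.3346)/0.0135 = 0.0144/0.0135 = 1.07.
p-value = 2·P(Z > 1.069) ≈ 0.2850. With α = 0.01, fail to reject H₀.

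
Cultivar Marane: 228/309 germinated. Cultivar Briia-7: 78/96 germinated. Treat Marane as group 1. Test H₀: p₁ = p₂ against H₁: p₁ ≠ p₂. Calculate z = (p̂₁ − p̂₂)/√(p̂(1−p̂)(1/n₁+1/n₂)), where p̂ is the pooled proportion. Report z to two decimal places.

p̂₁ = 228/309 ≈ 0.7379, p̂₂ = 78/96 ≈ 0.8125.
Pooled p̂ = (228+78)/(309+96) = 306/405 = 0.7556.
SE = √(0.184691 × 0.0136529) = 0.0502.
z = (0.7379 − 0.8125)/0.0502 = -0.0746/0.0502 = -1.49.

z = -1.49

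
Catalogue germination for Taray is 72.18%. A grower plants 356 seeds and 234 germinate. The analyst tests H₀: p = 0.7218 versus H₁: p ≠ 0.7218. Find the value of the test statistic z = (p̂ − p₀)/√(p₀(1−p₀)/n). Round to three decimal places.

p̂ = 234/356 = 0.65730.
Standard error under H₀: √(0.7218×0.2782/356) = 0.02375.
z = (0.65730 − 0.7218)/0.02375 = -0.06450/0.02375 = -2.716.
Two-sided p-value ≈ 2·Φ(−2.716) = 0.0066.

z = -2.716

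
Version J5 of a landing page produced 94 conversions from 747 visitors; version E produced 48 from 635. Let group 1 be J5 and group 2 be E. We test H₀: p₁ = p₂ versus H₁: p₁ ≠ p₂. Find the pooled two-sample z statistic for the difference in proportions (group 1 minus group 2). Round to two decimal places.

z = 3.07

p̂₁ = 94/747 = 0.12584, p̂₂ = 48/635 = 0.07559.
Pooled p̂ = (94+48)/(747+635) = 142/1382 = 0.10275.
SE = √(p̂(1−p̂)(1/n₁+1/n₂)) = √(0.10275·0.89725·0.00291349) = √(0.000268601) = 0.01639.
z = (0.12584 − 0.07559)/0.01639 = 0.05025/0.01639 = 3.07.
p-value = 2·P(Z > 3.066) ≈ 0.0022.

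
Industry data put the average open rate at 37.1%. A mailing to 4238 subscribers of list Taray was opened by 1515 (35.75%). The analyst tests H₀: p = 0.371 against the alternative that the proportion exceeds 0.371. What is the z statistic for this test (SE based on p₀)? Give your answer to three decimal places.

z = -1.822

p̂ = 1515/4238 = 0.35748.
Under H₀, SE = √(0.371·0.629/4238) = √(5.50635e-05) = 0.00742.
z = (0.35748 − 0.371)/0.00742 = -0.01352/0.00742 = -1.822.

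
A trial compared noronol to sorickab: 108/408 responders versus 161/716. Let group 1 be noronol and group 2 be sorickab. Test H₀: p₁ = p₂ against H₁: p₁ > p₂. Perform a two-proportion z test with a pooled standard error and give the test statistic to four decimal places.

p̂₁ = 108/408 = 0.2647059, p̂₂ = 161/716 = 0.2248603.
Pooled p̂ = (108+161)/(408+716) = 269/1124 = 0.2393238.
SE = √(p̂(1−p̂)(1/n₁+1/n₂)) = √(0.2393238·0.7606762·0.00384763) = √(0.000700453) = 0.0264661.
z = (0.2647059 − 0.2248603)/0.0264661 = 0.0398456/0.0264661 = 1.5055.

z = 1.5055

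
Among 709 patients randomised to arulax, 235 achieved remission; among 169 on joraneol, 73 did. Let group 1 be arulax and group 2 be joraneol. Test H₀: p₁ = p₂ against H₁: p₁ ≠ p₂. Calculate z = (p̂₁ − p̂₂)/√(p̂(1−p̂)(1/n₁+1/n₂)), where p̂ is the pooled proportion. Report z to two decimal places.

p̂₁ = 235/709 = 0.3315, p̂₂ = 73/169 = 0.4320.
Pooled p̂ = (235+73)/(709+169) = 308/878 = 0.3508.
SE = √(0.227739 × 0.0073276) = 0.0409.
z = (0.3315 − 0.4320)/0.0409 = -0.1005/0.0409 = -2.46.

z = -2.46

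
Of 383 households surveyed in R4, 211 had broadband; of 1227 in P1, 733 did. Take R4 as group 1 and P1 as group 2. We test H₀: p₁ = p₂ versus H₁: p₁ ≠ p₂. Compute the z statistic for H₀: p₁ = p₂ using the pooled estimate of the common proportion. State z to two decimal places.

z = -1.61

p̂₁ = 211/383 = 0.5509, p̂₂ = 733/1227 = 0.5974.
Pooled p̂ = (211+733)/(383+1227) = 944/1610 = 0.5863.
SE = √(0.242546 × 0.00342596) = 0.0288.
z = (0.5509 − 0.5974)/0.0288 = -0.0465/0.0288 = -1.61.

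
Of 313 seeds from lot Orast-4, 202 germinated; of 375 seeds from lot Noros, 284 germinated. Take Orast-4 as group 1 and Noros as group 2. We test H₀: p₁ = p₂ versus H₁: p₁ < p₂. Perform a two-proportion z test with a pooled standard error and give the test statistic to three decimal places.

p̂₁ = 202/313 = 0.64537, p̂₂ = 284/375 = 0.75733.
Pooled p̂ = (202+284)/(313+375) = 486/688 = 0.70640.
SE = √(p̂(1−p̂)(1/n₁+1/n₂)) = √(0.70640·0.29360·0.00586155) = √(0.00121569) = 0.03487.
z = (0.64537 − 0.75733)/0.03487 = -0.11196/0.03487 = -3.211.
p-value = P(Z < -3.211) ≈ 0.0007.

z = -3.211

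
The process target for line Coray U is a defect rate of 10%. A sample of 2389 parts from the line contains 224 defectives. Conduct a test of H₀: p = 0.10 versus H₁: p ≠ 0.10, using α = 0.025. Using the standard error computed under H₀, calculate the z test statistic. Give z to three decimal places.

z = -1.016

p̂ = 224/2389 = 0.09376.
Standard error under H₀: √(0.1×0.9/2389) = 0.00614.
z = (0.09376 − 0.1)/0.00614 = -0.00624/0.00614 = -1.016.
p-value = 2·P(Z > 1.016) ≈ 0.3096, so at α = 0.025 we fail to reject H₀.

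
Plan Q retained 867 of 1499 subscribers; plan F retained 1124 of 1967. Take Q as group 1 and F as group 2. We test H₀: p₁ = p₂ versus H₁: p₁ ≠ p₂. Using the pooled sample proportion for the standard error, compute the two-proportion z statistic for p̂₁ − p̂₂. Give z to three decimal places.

p̂₁ = 867/1499 = 0.578386, p̂₂ = 1124/1967 = 0.571429.
Pooled p̂ = (867+1124)/(1499+1967) = 1991/3466 = 0.574437.
SE = √(0.244459 × 0.0011755) = 0.016952.
z = (0.578386 − 0.571429)/0.016952 = 0.006957/0.016952 = 0.410.
Two-sided p-value ≈ 2·Φ(−0.410) = 0.6815.

z = 0.410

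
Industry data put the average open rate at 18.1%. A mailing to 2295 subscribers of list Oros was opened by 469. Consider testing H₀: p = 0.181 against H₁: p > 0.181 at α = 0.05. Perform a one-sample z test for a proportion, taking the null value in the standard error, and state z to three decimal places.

z = 2.906

p̂ = 469/2295 = 0.204357.
Under H₀, SE = √(0.181·0.819/2295) = √(6.45922e-05) = 0.008037.
z = (0.204357 − 0.181)/0.008037 = 0.023357/0.008037 = 2.906.
p-value = P(Z > 2.906) ≈ 0.0018; since p < α = 0.05, reject H₀.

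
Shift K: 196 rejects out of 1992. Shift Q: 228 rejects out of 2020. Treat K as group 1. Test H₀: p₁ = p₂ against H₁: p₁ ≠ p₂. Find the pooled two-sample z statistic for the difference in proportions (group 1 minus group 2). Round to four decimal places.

z = -1.4914

p̂₁ = 196/1992 = 0.0983936, p̂₂ = 228/2020 = 0.1128713.
Pooled p̂ = (196+228)/(1992+2020) = 424/4012 = 0.1056830.
SE = √(0.0945141 × 0.000997058) = 0.0097075.
z = (0.0983936 − 0.1128713)/0.0097075 = -0.0144777/0.0097075 = -1.4914.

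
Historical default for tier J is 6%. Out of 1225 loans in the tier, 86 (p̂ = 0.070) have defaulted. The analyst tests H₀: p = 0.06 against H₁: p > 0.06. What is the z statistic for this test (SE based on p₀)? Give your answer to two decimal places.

z = 1.50

p̂ = 86/1225 = 0.0702.
Standard error under H₀: √(0.06×0.94/1225) = 0.0068.
z = (0.0702 − 0.06)/0.0068 = 0.0102/0.0068 = 1.50.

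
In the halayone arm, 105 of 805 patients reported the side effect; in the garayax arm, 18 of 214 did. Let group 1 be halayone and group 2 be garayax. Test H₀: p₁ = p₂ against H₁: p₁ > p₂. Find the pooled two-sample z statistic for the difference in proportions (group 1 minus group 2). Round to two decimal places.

z = 1.85

p̂₁ = 105/805 ≈ 0.13043, p̂₂ = 18/214 ≈ 0.08411.
Pooled p̂ = (105+18)/(805+214) = 123/1019 = 0.12071.
SE = √(0.106136 × 0.00591513) = 0.02506.
z = (0.13043 − 0.08411)/0.02506 = 0.04632/0.02506 = 1.85.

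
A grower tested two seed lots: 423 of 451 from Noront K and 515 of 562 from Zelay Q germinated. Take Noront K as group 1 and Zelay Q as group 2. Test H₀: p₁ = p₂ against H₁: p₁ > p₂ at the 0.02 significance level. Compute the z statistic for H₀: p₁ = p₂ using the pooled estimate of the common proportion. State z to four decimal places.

p̂₁ = 423/451 = 0.937916, p̂₂ = 515/562 = 0.916370.
Pooled p̂ = (423+515)/(451+562) = 938/1013 = 0.925962.
SE = √(0.068556 × 0.00399665) = 0.016553.
z = (0.937916 − 0.916370)/0.016553 = 0.021546/0.016553 = 1.3016.
p-value = P(Z > 1.302) ≈ 0.0965, so at α = 0.02 we fail to reject H₀.

z = 1.3016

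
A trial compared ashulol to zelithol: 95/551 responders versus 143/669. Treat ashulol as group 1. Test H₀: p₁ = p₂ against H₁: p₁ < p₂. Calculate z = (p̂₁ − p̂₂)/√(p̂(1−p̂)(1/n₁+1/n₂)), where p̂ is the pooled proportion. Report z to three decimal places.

p̂₁ = 95/551 = 0.17241, p̂₂ = 143/669 = 0.21375.
Pooled p̂ = (95+143)/(551+669) = 238/1220 = 0.19508.
SE = √(p̂(1−p̂)(1/n₁+1/n₂)) = √(0.19508·0.80492·0.00330965) = √(0.000519698) = 0.02280.
z = (0.17241 − 0.21375)/0.02280 = -0.04134/0.02280 = -1.813.
p-value = P(Z < -1.813) ≈ 0.0349.

z = -1.813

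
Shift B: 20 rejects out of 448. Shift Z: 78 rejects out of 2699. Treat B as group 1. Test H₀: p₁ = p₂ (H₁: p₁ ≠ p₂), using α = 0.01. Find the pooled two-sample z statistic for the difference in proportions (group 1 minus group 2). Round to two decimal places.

z = 1.78

p̂₁ = 20/448 = 0.04464, p̂₂ = 78/2699 = 0.02890.
Pooled p̂ = (20+78)/(448+2699) = 98/3147 = 0.03114.
SE = √(0.030171 × 0.00260265) = 0.00886.
z = (0.04464 − 0.02890)/0.00886 = 0.01574/0.00886 = 1.78.
p-value = 2·P(Z > 1.777) ≈ 0.0756. With α = 0.01, fail to reject H₀.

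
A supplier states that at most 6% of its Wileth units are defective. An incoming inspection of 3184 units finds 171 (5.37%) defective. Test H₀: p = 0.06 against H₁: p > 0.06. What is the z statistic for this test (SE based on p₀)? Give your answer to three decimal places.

z = -1.495

p̂ = 171/3184 ≈ 0.053706.
Standard error under H₀: √(0.06×0.94/3184) = 0.004209.
z = (0.053706 − 0.06)/0.004209 = -0.006294/0.004209 = -1.495.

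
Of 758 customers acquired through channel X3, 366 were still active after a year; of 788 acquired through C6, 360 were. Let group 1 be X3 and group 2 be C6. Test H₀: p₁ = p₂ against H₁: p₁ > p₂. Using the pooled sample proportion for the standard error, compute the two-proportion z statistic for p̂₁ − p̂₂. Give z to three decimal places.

z = 1.024

p̂₁ = 366/758 = 0.48285, p̂₂ = 360/788 = 0.45685.
Pooled p̂ = (366+360)/(758+788) = 726/1546 = 0.46960.
SE = √(0.249076 × 0.0025883) = 0.02539.
z = (0.48285 − 0.45685)/0.02539 = 0.02600/0.02539 = 1.024.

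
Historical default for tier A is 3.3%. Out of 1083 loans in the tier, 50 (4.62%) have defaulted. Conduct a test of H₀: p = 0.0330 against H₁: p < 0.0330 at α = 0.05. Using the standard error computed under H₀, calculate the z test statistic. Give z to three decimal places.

z = 2.426

p̂ = 50/1083 = 0.046168.
Standard error under H₀: √(0.033×0.967/1083) = 0.005428.
z = (0.046168 − 0.033)/0.005428 = 0.013168/0.005428 = 2.426.
p-value = P(Z < 2.426) ≈ 0.9924. With α = 0.05, fail to reject H₀.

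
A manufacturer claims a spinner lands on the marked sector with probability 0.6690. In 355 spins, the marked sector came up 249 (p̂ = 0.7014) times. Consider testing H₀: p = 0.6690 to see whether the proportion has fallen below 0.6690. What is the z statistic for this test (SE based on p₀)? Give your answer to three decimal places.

p̂ = 249/355 = 0.701408.
Standard error under H₀: √(0.669×0.331/355) = 0.024975.
z = (0.701408 − 0.669)/0.024975 = 0.032408/0.024975 = 1.298.

z = 1.298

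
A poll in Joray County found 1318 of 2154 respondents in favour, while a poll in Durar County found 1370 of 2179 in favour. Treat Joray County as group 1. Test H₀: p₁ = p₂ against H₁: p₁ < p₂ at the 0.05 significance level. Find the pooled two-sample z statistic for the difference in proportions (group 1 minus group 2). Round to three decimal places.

z = -1.142

p̂₁ = 1318/2154 = 0.61188, p̂₂ = 1370/2179 = 0.62873.
Pooled p̂ = (1318+1370)/(2154+2179) = 2688/4333 = 0.62036.
SE = √(p̂(1−p̂)(1/n₁+1/n₂)) = √(0.62036·0.37964·0.000923179) = √(0.000217422) = 0.01475.
z = (0.61188 − 0.62873)/0.01475 = -0.01685/0.01475 = -1.142.
p-value = P(Z < -1.142) ≈ 0.1267; since p > α = 0.05, fail to reject H₀.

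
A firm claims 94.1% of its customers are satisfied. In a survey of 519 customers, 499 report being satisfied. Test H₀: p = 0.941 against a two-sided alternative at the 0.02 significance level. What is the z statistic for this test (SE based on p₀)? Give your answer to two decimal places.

p̂ = 499/519 = 0.96146.
SE = √(p₀(1−p₀)/n) = √(0.055519/519) = 0.01034.
z = (0.96146 − 0.941)/0.01034 = 0.02046/0.01034 = 1.98.
p-value = 2·P(Z > 1.979) ≈ 0.0479; since p > α = 0.02, fail to reject H₀.

z = 1.98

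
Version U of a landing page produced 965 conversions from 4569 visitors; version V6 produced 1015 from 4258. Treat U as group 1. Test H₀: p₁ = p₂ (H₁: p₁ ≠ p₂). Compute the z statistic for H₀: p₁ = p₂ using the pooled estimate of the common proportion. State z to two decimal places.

p̂₁ = 965/4569 ≈ 0.2112, p̂₂ = 1015/4258 ≈ 0.2384.
Pooled p̂ = (965+1015)/(4569+4258) = 1980/8827 = 0.2243.
SE = √(0.173996 × 0.000453718) = 0.0089.
z = (0.2112 − 0.2384)/0.0089 = -0.0272/0.0089 = -3.06.
Two-sided p-value ≈ 2·Φ(−3.058) = 0.0022.

z = -3.06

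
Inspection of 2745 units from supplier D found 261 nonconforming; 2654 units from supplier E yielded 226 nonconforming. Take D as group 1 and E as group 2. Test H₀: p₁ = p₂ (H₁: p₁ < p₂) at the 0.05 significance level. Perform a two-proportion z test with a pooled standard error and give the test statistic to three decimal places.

p̂₁ = 261/2745 = 0.09508, p̂₂ = 226/2654 = 0.08515.
Pooled p̂ = (261+226)/(2745+2654) = 487/5399 = 0.09020.
SE = √(0.0820655 × 0.000741088) = 0.00780.
z = (0.09508 − 0.08515)/0.00780 = 0.00993/0.00780 = 1.273.
p-value = P(Z < 1.273) ≈ 0.8985; since p > α = 0.05, fail to reject H₀.

z = 1.273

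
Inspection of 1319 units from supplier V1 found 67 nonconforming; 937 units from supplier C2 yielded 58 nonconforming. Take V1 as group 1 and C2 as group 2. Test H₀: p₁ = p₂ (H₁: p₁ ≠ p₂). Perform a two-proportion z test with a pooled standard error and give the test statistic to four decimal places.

z = -1.1360

p̂₁ = 67/1319 ≈ 0.0507961, p̂₂ = 58/937 ≈ 0.0618997.
Pooled p̂ = (67+58)/(1319+937) = 125/2256 = 0.0554078.
SE = √(p̂(1−p̂)(1/n₁+1/n₂)) = √(0.0554078·0.9445922·0.00182539) = √(9.55366e-05) = 0.0097743.
z = (0.0507961 − 0.0618997)/0.0097743 = -0.0111036/0.0097743 = -1.1360.
p-value = 2·P(Z > 1.136) ≈ 0.2560.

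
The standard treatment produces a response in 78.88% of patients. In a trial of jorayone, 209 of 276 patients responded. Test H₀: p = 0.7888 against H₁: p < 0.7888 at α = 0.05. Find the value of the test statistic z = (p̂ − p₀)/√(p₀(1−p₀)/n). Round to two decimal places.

p̂ = 209/276 ≈ 0.7572.
Standard error under H₀: √(0.7888×0.2112/276) = 0.0246.
z = (0.7572 − 0.7888)/0.0246 = -0.0316/0.0246 = -1.28.
p-value = P(Z < -1.284) ≈ 0.0995; since p > α = 0.05, fail to reject H₀.

z = -1.28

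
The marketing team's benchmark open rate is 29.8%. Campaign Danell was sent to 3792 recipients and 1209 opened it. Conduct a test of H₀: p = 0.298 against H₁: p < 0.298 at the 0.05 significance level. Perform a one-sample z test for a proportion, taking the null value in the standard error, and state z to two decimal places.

p̂ = 1209/3792 ≈ 0.31883.
SE = √(p₀(1−p₀)/n) = √(0.2092/3792) = 0.00743.
z = (0.31883 − 0.298)/0.00743 = 0.02083/0.00743 = 2.80.
p-value = P(Z < 2.804) ≈ 0.9975, so at α = 0.05 we fail to reject H₀.

z = 2.80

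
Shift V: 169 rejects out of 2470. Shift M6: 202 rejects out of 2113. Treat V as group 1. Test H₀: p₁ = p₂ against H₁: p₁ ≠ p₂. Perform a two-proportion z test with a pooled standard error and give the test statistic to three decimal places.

z = -3.362

p̂₁ = 169/2470 = 0.068421, p̂₂ = 202/2113 = 0.095599.
Pooled p̂ = (169+202)/(2470+2113) = 371/4583 = 0.080951.
SE = √(p̂(1−p̂)(1/n₁+1/n₂)) = √(0.080951·0.919049·0.000878119) = √(6.53305e-05) = 0.008083.
z = (0.068421 − 0.095599)/0.008083 = -0.027178/0.008083 = -3.362.
p-value = 2·P(Z > 3.362) ≈ 0.0008.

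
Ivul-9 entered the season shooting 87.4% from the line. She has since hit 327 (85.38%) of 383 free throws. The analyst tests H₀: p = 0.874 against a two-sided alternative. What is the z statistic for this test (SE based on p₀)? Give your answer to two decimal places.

z = -1.19

p̂ = 327/383 ≈ 0.8538.
Under H₀, SE = √(0.874·0.126/383) = √(0.00028753) = 0.0170.
z = (0.8538 − 0.874)/0.0170 = -0.0202/0.0170 = -1.19.
Two-sided p-value ≈ 2·Φ(−1.192) = 0.2332.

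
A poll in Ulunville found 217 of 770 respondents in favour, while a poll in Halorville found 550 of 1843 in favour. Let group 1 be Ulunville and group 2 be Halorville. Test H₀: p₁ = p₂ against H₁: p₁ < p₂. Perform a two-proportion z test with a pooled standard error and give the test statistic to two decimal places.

z = -0.85

p̂₁ = 217/770 ≈ 0.2818, p̂₂ = 550/1843 ≈ 0.2984.
Pooled p̂ = (217+550)/(770+1843) = 767/2613 = 0.2935.
SE = √(p̂(1−p̂)(1/n₁+1/n₂)) = √(0.2935·0.7065·0.00184129) = √(0.000381831) = 0.0195.
z = (0.2818 − 0.2984)/0.0195 = -0.0166/0.0195 = -0.85.
p-value = P(Z < -0.850) ≈ 0.1977.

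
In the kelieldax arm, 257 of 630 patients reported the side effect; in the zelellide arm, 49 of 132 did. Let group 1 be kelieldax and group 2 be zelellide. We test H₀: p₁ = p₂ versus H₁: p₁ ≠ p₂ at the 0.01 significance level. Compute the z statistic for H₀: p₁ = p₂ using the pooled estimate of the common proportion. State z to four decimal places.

p̂₁ = 257/630 ≈ 0.407937, p̂₂ = 49/132 ≈ 0.371212.
Pooled p̂ = (257+49)/(630+132) = 306/762 = 0.401575.
SE = √(p̂(1−p̂)(1/n₁+1/n₂)) = √(0.401575·0.598425·0.00916306) = √(0.002202) = 0.046925.
z = (0.407937 − 0.371212)/0.046925 = 0.036725/0.046925 = 0.7826.
p-value = 2·P(Z > 0.783) ≈ 0.4339; since p > α = 0.01, fail to reject H₀.

z = 0.7826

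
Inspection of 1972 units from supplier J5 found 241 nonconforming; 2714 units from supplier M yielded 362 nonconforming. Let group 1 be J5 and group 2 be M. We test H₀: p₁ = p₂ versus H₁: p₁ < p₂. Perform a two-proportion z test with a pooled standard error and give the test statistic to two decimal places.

z = -1.13

p̂₁ = 241/1972 = 0.1222, p̂₂ = 362/2714 = 0.1334.
Pooled p̂ = (241+362)/(1972+2714) = 603/4686 = 0.1287.
SE = √(0.112122 × 0.000875559) = 0.0099.
z = (0.1222 − 0.1334)/0.0099 = -0.0112/0.0099 = -1.13.
p-value = P(Z < -1.128) ≈ 0.1298.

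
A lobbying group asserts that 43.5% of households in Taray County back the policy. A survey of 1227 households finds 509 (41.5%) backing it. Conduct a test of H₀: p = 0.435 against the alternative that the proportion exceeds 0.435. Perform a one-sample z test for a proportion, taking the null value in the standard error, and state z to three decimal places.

z = -1.425

p̂ = 509/1227 ≈ 0.41483.
Under H₀, SE = √(0.435·0.565/1227) = √(0.000200306) = 0.01415.
z = (0.41483 − 0.435)/0.01415 = -0.02017/0.01415 = -1.425.
p-value = P(Z > -1.425) ≈ 0.9229.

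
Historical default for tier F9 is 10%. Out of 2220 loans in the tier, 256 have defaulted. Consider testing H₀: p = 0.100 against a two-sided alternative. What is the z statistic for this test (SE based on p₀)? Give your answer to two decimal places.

z = 2.41

p̂ = 256/2220 = 0.11532.
SE = √(p₀(1−p₀)/n) = √(0.09/2220) = 0.00637.
z = (0.11532 − 0.1)/0.00637 = 0.01532/0.00637 = 2.41.
p-value = 2·P(Z > 2.405) ≈ 0.0162.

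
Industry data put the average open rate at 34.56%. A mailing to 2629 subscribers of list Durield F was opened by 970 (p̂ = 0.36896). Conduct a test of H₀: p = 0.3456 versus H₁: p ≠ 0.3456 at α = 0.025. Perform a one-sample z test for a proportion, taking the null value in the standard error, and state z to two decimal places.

z = 2.52

p̂ = 970/2629 ≈ 0.3690.
Standard error under H₀: √(0.3456×0.6544/2629) = 0.0093.
z = (0.3690 − 0.3456)/0.0093 = 0.0234/0.0093 = 2.52.
Two-sided p-value ≈ 2·Φ(−2.519) = 0.0118, so at α = 0.025 we reject H₀.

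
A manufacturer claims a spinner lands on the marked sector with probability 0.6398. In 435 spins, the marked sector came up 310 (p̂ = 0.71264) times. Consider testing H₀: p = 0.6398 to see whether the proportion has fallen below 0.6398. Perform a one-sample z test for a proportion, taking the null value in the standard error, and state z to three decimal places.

z = 3.165

p̂ = 310/435 ≈ 0.712644.
Under H₀, SE = √(0.6398·0.3602/435) = √(0.000529784) = 0.023017.
z = (0.712644 − 0.6398)/0.023017 = 0.072844/0.023017 = 3.165.
p-value = P(Z < 3.165) ≈ 0.9992.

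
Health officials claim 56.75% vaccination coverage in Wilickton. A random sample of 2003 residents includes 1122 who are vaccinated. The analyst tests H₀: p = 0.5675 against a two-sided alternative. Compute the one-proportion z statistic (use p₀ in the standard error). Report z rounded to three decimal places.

z = -0.663

p̂ = 1122/2003 = 0.56016.
Under H₀, SE = √(0.5675·0.4325/2003) = √(0.000122538) = 0.01107.
z = (0.56016 − 0.5675)/0.01107 = -0.00734/0.01107 = -0.663.
Two-sided p-value ≈ 2·Φ(−0.663) = 0.5073.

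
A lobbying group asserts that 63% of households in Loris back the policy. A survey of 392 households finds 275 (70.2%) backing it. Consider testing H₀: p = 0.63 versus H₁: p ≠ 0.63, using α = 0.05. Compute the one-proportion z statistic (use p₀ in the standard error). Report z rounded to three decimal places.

z = 2.933

p̂ = 275/392 = 0.70153.
SE = √(p₀(1−p₀)/n) = √(0.2331/392) = 0.02439.
z = (0.70153 − 0.63)/0.02439 = 0.07153/0.02439 = 2.933.
Two-sided p-value ≈ 2·Φ(−2.933) = 0.0034, so at α = 0.05 we reject H₀.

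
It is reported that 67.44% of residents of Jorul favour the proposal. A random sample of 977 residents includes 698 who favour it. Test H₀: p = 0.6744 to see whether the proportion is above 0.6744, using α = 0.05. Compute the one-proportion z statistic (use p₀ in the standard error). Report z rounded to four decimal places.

z = 2.6703

p̂ = 698/977 = 0.7144319.
Under H₀, SE = √(0.6744·0.3256/977) = √(0.000224754) = 0.0149918.
z = (0.7144319 − 0.6744)/0.0149918 = 0.0400319/0.0149918 = 2.6703.
p-value = P(Z > 2.670) ≈ 0.0038; since p < α = 0.05, reject H₀.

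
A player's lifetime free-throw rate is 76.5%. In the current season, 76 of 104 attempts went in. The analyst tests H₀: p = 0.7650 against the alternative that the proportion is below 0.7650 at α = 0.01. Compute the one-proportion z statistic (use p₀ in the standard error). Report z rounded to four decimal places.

z = -0.8233

p̂ = 76/104 ≈ 0.730769.
SE = √(p₀(1−p₀)/n) = √(0.17977/104) = 0.041577.
z = (0.730769 − 0.765)/0.041577 = -0.034231/0.041577 = -0.8233.
p-value = P(Z < -0.823) ≈ 0.2052. With α = 0.01, fail to reject H₀.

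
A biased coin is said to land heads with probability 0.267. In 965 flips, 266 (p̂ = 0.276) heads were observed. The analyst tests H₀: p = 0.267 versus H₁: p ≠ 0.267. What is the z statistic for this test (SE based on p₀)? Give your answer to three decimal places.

p̂ = 266/965 = 0.27565.
Under H₀, SE = √(0.267·0.733/965) = √(0.000202809) = 0.01424.
z = (0.27565 − 0.267)/0.01424 = 0.00865/0.01424 = 0.607.
Two-sided p-value ≈ 2·Φ(−0.607) = 0.5437.

z = 0.607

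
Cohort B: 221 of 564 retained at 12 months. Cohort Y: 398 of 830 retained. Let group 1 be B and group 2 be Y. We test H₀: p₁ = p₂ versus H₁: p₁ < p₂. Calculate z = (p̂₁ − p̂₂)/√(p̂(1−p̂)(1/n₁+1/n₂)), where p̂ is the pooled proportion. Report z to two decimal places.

p̂₁ = 221/564 = 0.39184, p̂₂ = 398/830 = 0.47952.
Pooled p̂ = (221+398)/(564+830) = 619/1394 = 0.44405.
SE = √(0.246869 × 0.00297787) = 0.02711.
z = (0.39184 − 0.47952)/0.02711 = -0.08768/0.02711 = -3.23.

z = -3.23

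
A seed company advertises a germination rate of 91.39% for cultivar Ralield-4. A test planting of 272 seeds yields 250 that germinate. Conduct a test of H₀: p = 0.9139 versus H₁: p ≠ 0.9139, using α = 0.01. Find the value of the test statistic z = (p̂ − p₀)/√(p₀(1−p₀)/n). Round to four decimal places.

p̂ = 250/272 ≈ 0.919118.
Under H₀, SE = √(0.9139·0.0861/272) = √(0.00028929) = 0.017009.
z = (0.919118 − 0.9139)/0.017009 = 0.005218/0.017009 = 0.3068.
Two-sided p-value ≈ 2·Φ(−0.307) = 0.7590, so at α = 0.01 we fail to reject H₀.

z = 0.3068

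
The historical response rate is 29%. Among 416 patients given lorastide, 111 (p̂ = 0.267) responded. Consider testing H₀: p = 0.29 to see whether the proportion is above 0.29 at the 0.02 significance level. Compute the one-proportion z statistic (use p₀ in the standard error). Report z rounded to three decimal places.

z = -1.042

p̂ = 111/416 ≈ 0.266827.
SE = √(p₀(1−p₀)/n) = √(0.2059/416) = 0.022248.
z = (0.266827 − 0.29)/0.022248 = -0.023173/0.022248 = -1.042.
p-value = P(Z > -1.042) ≈ 0.8512. With α = 0.02, fail to reject H₀.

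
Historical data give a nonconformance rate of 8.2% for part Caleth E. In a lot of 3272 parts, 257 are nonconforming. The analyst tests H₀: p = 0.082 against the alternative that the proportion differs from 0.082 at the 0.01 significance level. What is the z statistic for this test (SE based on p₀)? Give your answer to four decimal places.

p̂ = 257/3272 ≈ 0.0785452.
Under H₀, SE = √(0.082·0.918/3272) = √(2.30061e-05) = 0.0047965.
z = (0.0785452 − 0.082)/0.0047965 = -0.0034548/0.0047965 = -0.7203.
p-value = 2·P(Z > 0.720) ≈ 0.4714; since p > α = 0.01, fail to reject H₀.

z = -0.7203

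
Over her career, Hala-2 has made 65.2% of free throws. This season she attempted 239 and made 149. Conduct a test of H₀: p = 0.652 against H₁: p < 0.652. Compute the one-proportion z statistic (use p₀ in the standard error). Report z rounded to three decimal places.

p̂ = 149/239 = 0.62343.
SE = √(p₀(1−p₀)/n) = √(0.2269/239) = 0.03081.
z = (0.62343 − 0.652)/0.03081 = -0.02857/0.03081 = -0.927.
p-value = P(Z < -0.927) ≈ 0.1769.

z = -0.927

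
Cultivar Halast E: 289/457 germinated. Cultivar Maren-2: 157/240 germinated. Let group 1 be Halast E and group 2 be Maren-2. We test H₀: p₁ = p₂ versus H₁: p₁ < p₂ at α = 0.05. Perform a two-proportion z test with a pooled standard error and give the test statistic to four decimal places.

p̂₁ = 289/457 ≈ 0.632385, p̂₂ = 157/240 ≈ 0.654167.
Pooled p̂ = (289+157)/(457+240) = 446/697 = 0.639885.
SE = √(0.230432 × 0.00635485) = 0.038267.
z = (0.632385 − 0.654167)/0.038267 = -0.021782/0.038267 = -0.5692.
p-value = P(Z < -0.569) ≈ 0.2846; since p > α = 0.05, fail to reject H₀.

z = -0.5692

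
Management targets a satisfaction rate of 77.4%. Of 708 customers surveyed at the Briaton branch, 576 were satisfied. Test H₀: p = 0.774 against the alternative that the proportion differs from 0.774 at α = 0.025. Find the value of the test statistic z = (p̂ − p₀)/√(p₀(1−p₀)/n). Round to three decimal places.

z = 2.517

p̂ = 576/708 ≈ 0.81356.
SE = √(p₀(1−p₀)/n) = √(0.17492/708) = 0.01572.
z = (0.81356 − 0.774)/0.01572 = 0.03956/0.01572 = 2.517.
p-value = 2·P(Z > 2.517) ≈ 0.0118. With α = 0.025, reject H₀.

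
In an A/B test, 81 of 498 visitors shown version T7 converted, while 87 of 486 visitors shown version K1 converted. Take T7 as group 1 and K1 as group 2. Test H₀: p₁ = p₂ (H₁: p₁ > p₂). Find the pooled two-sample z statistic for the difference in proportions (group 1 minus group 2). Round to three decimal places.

z = -0.682

p̂₁ = 81/498 ≈ 0.16265, p̂₂ = 87/486 ≈ 0.17901.
Pooled p̂ = (81+87)/(498+486) = 168/984 = 0.17073.
SE = √(0.141582 × 0.00406565) = 0.02399.
z = (0.16265 − 0.17901)/0.02399 = -0.01636/0.02399 = -0.682.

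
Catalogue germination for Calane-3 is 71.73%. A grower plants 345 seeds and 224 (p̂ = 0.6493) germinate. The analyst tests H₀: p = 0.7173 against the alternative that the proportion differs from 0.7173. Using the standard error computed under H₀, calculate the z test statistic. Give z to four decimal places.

z = -2.8058

p̂ = 224/345 = 0.649275.
SE = √(p₀(1−p₀)/n) = √(0.20278/345) = 0.024244.
z = (0.649275 − 0.7173)/0.024244 = -0.068025/0.024244 = -2.8058.
Two-sided p-value ≈ 2·Φ(−2.806) = 0.0050.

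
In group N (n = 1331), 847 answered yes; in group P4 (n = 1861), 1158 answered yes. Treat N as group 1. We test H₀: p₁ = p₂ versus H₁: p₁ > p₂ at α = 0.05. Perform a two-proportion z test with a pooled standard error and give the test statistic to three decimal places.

z = 0.814

p̂₁ = 847/1331 ≈ 0.636364, p̂₂ = 1158/1861 ≈ 0.622246.
Pooled p̂ = (847+1158)/(1331+1861) = 2005/3192 = 0.628133.
SE = √(p̂(1−p̂)(1/n₁+1/n₂)) = √(0.628133·0.371867·0.00128866) = √(0.000301008) = 0.017350.
z = (0.636364 − 0.622246)/0.017350 = 0.014118/0.017350 = 0.814.
p-value = P(Z > 0.814) ≈ 0.2079, so at α = 0.05 we fail to reject H₀.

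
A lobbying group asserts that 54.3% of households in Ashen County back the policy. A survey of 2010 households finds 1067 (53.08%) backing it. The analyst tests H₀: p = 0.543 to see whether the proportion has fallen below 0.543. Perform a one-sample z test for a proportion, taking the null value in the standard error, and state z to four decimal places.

z = -1.0939

p̂ = 1067/2010 ≈ 0.530846.
Standard error under H₀: √(0.543×0.457/2010) = 0.011111.
z = (0.530846 − 0.543)/0.011111 = -0.012154/0.011111 = -1.0939.
p-value = P(Z < -1.094) ≈ 0.1370.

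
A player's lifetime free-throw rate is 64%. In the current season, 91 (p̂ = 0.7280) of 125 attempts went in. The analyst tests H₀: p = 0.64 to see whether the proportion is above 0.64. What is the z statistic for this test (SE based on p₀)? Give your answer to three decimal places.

p̂ = 91/125 = 0.72800.
Under H₀, SE = √(0.64·0.36/125) = √(0.0018432) = 0.04293.
z = (0.72800 − 0.64)/0.04293 = 0.08800/0.04293 = 2.050.

z = 2.050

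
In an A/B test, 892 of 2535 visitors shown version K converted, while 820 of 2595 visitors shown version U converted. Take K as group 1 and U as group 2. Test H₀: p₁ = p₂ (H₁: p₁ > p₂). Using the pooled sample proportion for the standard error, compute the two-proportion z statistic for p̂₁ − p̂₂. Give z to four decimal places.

p̂₁ = 892/2535 ≈ 0.351874, p̂₂ = 820/2595 ≈ 0.315992.
Pooled p̂ = (892+820)/(2535+2595) = 1712/5130 = 0.333723.
SE = √(0.222352 × 0.000779834) = 0.013168.
z = (0.351874 − 0.315992)/0.013168 = 0.035882/0.013168 = 2.7249.
p-value = P(Z > 2.725) ≈ 0.0032.

z = 2.7249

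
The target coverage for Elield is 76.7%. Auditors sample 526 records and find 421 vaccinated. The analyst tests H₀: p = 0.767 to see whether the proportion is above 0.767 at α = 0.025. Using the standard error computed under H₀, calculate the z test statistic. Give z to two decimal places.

p̂ = 421/526 ≈ 0.80038.
Standard error under H₀: √(0.767×0.233/526) = 0.01843.
z = (0.80038 − 0.767)/0.01843 = 0.03338/0.01843 = 1.81.
p-value = P(Z > 1.811) ≈ 0.0351, so at α = 0.025 we fail to reject H₀.

z = 1.81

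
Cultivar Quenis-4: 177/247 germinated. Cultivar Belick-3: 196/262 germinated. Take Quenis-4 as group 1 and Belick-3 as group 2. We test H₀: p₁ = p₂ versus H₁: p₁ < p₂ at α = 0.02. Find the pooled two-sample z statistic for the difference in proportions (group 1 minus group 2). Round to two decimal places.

p̂₁ = 177/247 ≈ 0.7166, p̂₂ = 196/262 ≈ 0.7481.
Pooled p̂ = (177+196)/(247+262) = 373/509 = 0.7328.
SE = √(0.1958 × 0.00786538) = 0.0392.
z = (0.7166 − 0.7481)/0.0392 = -0.0315/0.0392 = -0.80.
p-value = P(Z < -0.802) ≈ 0.2111; since p > α = 0.02, fail to reject H₀.

z = -0.80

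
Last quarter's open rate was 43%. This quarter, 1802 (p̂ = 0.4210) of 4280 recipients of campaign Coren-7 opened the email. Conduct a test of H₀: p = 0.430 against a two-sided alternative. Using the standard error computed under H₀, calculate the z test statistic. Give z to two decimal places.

z = -1.19

p̂ = 1802/4280 = 0.421028.
Under H₀, SE = √(0.43·0.57/4280) = √(5.72664e-05) = 0.007567.
z = (0.421028 − 0.43)/0.007567 = -0.008972/0.007567 = -1.19.
Two-sided p-value ≈ 2·Φ(−1.186) = 0.2358.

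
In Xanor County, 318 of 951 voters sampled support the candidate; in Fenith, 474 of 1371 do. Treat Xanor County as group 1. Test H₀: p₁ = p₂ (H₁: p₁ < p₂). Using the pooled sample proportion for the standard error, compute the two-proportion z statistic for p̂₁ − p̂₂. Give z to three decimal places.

p̂₁ = 318/951 = 0.33438, p̂₂ = 474/1371 = 0.34573.
Pooled p̂ = (318+474)/(951+1371) = 792/2322 = 0.34109.
SE = √(0.224746 × 0.00178092) = 0.02001.
z = (0.33438 − 0.34573)/0.02001 = -0.01135/0.02001 = -0.567.
p-value = P(Z < -0.567) ≈ 0.2853.

z = -0.567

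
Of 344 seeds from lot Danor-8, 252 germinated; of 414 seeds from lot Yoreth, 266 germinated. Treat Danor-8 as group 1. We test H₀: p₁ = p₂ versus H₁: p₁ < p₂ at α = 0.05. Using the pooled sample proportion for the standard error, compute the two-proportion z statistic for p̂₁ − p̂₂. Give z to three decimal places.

z = 2.653

p̂₁ = 252/344 = 0.73256, p̂₂ = 266/414 = 0.64251.
Pooled p̂ = (252+266)/(344+414) = 518/758 = 0.68338.
SE = √(p̂(1−p̂)(1/n₁+1/n₂)) = √(0.68338·0.31662·0.00532244) = √(0.00115163) = 0.03394.
z = (0.73256 − 0.64251)/0.03394 = 0.09005/0.03394 = 2.653.
p-value = P(Z < 2.653) ≈ 0.9960, so at α = 0.05 we fail to reject H₀.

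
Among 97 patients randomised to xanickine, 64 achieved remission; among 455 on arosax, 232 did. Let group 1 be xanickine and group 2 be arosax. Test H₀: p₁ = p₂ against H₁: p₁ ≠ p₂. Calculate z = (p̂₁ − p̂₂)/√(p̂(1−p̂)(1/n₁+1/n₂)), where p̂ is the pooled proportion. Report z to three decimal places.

p̂₁ = 64/97 = 0.65979, p̂₂ = 232/455 = 0.50989.
Pooled p̂ = (64+232)/(97+455) = 296/552 = 0.53623.
SE = √(p̂(1−p̂)(1/n₁+1/n₂)) = √(0.53623·0.46377·0.0125071) = √(0.00311035) = 0.05577.
z = (0.65979 − 0.50989)/0.05577 = 0.14990/0.05577 = 2.688.

z = 2.688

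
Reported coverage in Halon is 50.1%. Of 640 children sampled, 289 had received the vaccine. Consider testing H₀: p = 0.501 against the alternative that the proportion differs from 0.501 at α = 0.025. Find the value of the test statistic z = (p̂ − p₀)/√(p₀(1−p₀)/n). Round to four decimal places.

z = -2.5014

p̂ = 289/640 = 0.451562.
Under H₀, SE = √(0.501·0.499/640) = √(0.000390623) = 0.019764.
z = (0.451562 − 0.501)/0.019764 = -0.049438/0.019764 = -2.5014.
Two-sided p-value ≈ 2·Φ(−2.501) = 0.0124. With α = 0.025, reject H₀.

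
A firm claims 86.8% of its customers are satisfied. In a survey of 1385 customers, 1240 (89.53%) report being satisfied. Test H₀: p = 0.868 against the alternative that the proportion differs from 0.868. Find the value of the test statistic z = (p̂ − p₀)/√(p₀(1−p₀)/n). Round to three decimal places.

z = 3.002

p̂ = 1240/1385 ≈ 0.895307.
SE = √(p₀(1−p₀)/n) = √(0.11458/1385) = 0.009095.
z = (0.895307 − 0.868)/0.009095 = 0.027307/0.009095 = 3.002.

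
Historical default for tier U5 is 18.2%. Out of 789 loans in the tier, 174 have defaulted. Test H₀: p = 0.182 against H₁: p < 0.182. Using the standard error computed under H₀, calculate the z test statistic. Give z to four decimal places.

z = 2.8051

p̂ = 174/789 = 0.2205323.
Standard error under H₀: √(0.182×0.818/789) = 0.0137364.
z = (0.2205323 − 0.182)/0.0137364 = 0.0385323/0.0137364 = 2.8051.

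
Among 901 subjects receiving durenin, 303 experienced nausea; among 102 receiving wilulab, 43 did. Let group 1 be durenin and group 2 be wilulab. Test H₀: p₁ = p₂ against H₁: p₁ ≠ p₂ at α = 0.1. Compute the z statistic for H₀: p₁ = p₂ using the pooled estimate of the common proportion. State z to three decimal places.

z = -1.717

p̂₁ = 303/901 = 0.33629, p̂₂ = 43/102 = 0.42157.
Pooled p̂ = (303+43)/(901+102) = 346/1003 = 0.34497.
SE = √(0.225964 × 0.0109138) = 0.04966.
z = (0.33629 − 0.42157)/0.04966 = -0.08528/0.04966 = -1.717.
Two-sided p-value ≈ 2·Φ(−1.717) = 0.0859, so at α = 0.1 we reject H₀.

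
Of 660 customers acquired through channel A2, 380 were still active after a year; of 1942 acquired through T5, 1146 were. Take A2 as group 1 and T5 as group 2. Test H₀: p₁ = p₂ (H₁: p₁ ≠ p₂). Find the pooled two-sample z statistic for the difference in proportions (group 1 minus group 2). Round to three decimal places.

z = -0.647

p̂₁ = 380/660 = 0.57576, p̂₂ = 1146/1942 = 0.59011.
Pooled p̂ = (380+1146)/(660+1942) = 1526/2602 = 0.58647.
SE = √(0.242523 × 0.00203008) = 0.02219.
z = (0.57576 − 0.59011)/0.02219 = -0.01435/0.02219 = -0.647.
p-value = 2·P(Z > 0.647) ≈ 0.5176.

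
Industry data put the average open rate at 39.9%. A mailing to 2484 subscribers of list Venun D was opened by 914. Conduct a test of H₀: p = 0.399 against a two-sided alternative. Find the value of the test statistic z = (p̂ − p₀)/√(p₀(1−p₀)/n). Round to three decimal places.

z = -3.160

p̂ = 914/2484 = 0.367955.
Standard error under H₀: √(0.399×0.601/2484) = 0.009825.
z = (0.367955 − 0.399)/0.009825 = -0.031045/0.009825 = -3.160.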